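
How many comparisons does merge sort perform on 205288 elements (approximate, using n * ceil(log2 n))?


Recursion depth: ceil(log2(205288)) = 18
Each recursion level merges n = 205288 elements
Total = 205288 * 18 = 3695184


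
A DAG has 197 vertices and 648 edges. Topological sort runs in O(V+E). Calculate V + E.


V = 197 (vertex processing)
E = 648 (edge processing)
V + E = 197 + 648 = 845


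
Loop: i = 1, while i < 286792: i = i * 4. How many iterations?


i multiplies by 4 each step:
i = 1 -> 4 -> 16 -> 64 -> 256 -> 1024 -> 4096 -> 16384 -> 65536 -> 262144 -> 1048576 (stop)
Iterations = ceil(log_4(286792)) = 10


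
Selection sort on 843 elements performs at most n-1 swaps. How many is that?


Each of the 842 passes places one element in its final position.
Pass 1: swap minimum into position 0
Pass 2: swap minimum of remaining into position 1
...
Pass 842: last two elements, one swap
Maximum swaps = 843 - 1 = 842


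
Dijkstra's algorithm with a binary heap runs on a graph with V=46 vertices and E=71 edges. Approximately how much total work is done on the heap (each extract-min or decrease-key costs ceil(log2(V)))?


Dijkstra with a binary heap: each vertex is extracted once, each edge may relax once.
Each heap operation costs O(log V).
V + E = 46 + 71 = 117
ceil(log2(46)) = 6 (since 2^5 = 32 < 46 <= 64 = 2^6)
Total heap work = (V+E) * ceil(log2(V)) = 117 * 6 = 702


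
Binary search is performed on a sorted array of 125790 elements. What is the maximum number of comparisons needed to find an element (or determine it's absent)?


Binary search halves the search space each comparison:
  Step 1: search space = 125790 -> 62895
  Step 2: search space = 62895 -> 31447
  Step 3: search space = 31447 -> 15723
  Step 4: search space = 15723 -> 7861
  Step 5: search space = 7861 -> 3930
  Step 6: search space = 3930 -> 1965
  Step 7: search space = 1965 -> 982
  Step 8: search space = 982 -> 491
  Step 9: search space = 491 -> 245
  Step 10: search space = 245 -> 122
  Step 11: search space = 122 -> 61
  Step 12: search space = 61 -> 30
  Step 13: search space = 30 -> 15
  Step 14: search space = 15 -> 7
  Step 15: search space = 7 -> 3
  Step 16: search space = 3 -> 1
  Step 17: search space = 1 (final check)
Maximum comparisons = floor(log2(125790)) + 1 = 16 + 1 = 17


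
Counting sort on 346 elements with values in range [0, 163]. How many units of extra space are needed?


Output array size: 346 (to store sorted result)
Count array size: 164 (one slot per possible value, range 0 to 163)
Total extra space = 346 + 164 = 510


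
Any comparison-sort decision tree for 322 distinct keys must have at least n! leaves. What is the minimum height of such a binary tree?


A binary decision tree of height h has at most 2^h leaves and needs at least n! of them, so h >= ceil(log2(n!)).
322! is far too large to multiply out, so use Stirling's series:
  ln(n!) ~ n ln n - n + (1/2) ln(2 pi n) + 1/(12n)  (error below 1/(360 n^3), negligible here)
  ln(322) = 5.7745515
  n ln n = 322 * 5.7745515 = 1859.4056
  (1/2) ln(2 pi * 322) = (1/2) ln(2023.1857) = 3.8062
  1/(12*322) = 0.0003
  ln(322!) ~ 1859.4056 - 322 + 3.8062 + 0.0003 = 1541.2121
Convert to base 2: log2(322!) = 1541.2121 / ln 2 = 1541.2121 / 0.69314718 = 2223.4991
ceil(2223.4991) = 2224


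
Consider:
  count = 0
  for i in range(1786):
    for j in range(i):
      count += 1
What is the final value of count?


For each i, the inner loop runs i times:
  i=0: inner runs 0 times
  i=1: inner runs 1 time
  i=2: inner runs 2 times
  i=3: inner runs 3 times
  i=4: inner runs 4 times
  i=5: inner runs 5 times
  i=6: inner runs 6 times
  i=7: inner runs 7 times
  ...
Total = 0 + 1 + 2 + ... + 1785 = 1786*(1786-1)/2 = 1594005


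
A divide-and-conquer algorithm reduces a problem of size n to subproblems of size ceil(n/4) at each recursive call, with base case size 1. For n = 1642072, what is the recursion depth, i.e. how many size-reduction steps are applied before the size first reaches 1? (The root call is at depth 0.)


Each step divides the size by 4 (rounding up); after k steps the size is ceil(n/4^k), which equals 1 exactly when 4^k >= n.
So the depth is the smallest k with 4^k >= 1642072, i.e. ceil(log_4(1642072)).
4^10 = 1048576 < 1642072 <= 4194304 = 4^11
Recursion depth = 11


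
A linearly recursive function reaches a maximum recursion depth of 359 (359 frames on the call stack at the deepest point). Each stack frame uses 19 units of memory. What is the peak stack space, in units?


Maximum recursion depth = 359 frames
Memory per frame = 19 units
Total stack space = depth * frame_size
= 359 * 19 = 6821


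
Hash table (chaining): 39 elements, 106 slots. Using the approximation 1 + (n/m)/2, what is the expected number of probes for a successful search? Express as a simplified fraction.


Computing expected probes:
alpha = 39/106
= 1 + alpha/2
= 1 + 39/(2*106)
= (2*106 + 39) / (2*106)
= 251/212


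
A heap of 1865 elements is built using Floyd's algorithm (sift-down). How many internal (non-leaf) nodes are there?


Leaf nodes occupy roughly half the array.
Sift-down is called for each internal node, starting from the last one.
Internal nodes = floor(n/2) = floor(1865/2) = 932


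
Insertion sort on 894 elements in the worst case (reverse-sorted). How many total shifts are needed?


In the worst case (reverse-sorted), each element shifts past all previous:
  Element 1: 1 shifts
  Element 2: 2 shifts
  Element 3: 3 shifts
  Element 4: 4 shifts
  Element 5: 5 shifts
  ...
  Element 893: 893 shifts
Total = 1 + 2 + ... + 893
= 894*(894-1)/2 = 399171


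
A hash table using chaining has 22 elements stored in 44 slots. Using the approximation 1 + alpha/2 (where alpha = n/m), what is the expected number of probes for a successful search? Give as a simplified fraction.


Load factor alpha = n/m = 22/44
Expected probes = 1 + alpha/2 = 1 + 22/(2*44)
= 1 + 22/88
= 88/88 + 22/88
= 110/88
Simplify: 5/4


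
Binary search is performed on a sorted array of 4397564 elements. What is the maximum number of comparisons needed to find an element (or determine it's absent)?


Binary search halves the search space each comparison:
  Step 1: search space = 4397564 -> 2198782
  Step 2: search space = 2198782 -> 1099391
  Step 3: search space = 1099391 -> 549695
  Step 4: search space = 549695 -> 274847
  Step 5: search space = 274847 -> 137423
  Step 6: search space = 137423 -> 68711
  Step 7: search space = 68711 -> 34355
  Step 8: search space = 34355 -> 17177
  Step 9: search space = 17177 -> 8588
  Step 10: search space = 8588 -> 4294
  Step 11: search space = 4294 -> 2147
  Step 12: search space = 2147 -> 1073
  Step 13: search space = 1073 -> 536
  Step 14: search space = 536 -> 268
  Step 15: search space = 268 -> 134
  Step 16: search space = 134 -> 67
  Step 17: search space = 67 -> 33
  Step 18: search space = 33 -> 16
  Step 19: search space = 16 -> 8
  Step 20: search space = 8 -> 4
  Step 21: search space = 4 -> 2
  Step 22: search space = 2 -> 1
  Step 23: search space = 1 (final check)
Maximum comparisons = floor(log2(4397564)) + 1 = 22 + 1 = 23


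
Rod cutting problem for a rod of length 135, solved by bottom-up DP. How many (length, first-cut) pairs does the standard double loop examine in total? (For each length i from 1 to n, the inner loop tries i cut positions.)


For each subproblem length i = 1..135, the inner loop considers i possible first cuts.
Total = 1 + 2 + ... + 135
= 135*(135+1)/2
= 135*136/2 = 9180


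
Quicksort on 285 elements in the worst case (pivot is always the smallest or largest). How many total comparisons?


In the worst case, each partition step picks the worst pivot:
  Partition 1: 284 comparisons (n-1 elements to compare)
  Partition 2: 283 comparisons
  Partition 3: 282 comparisons
  Partition 4: 281 comparisons
  Partition 5: 280 comparisons
  ...
  Last partition: 0 comparisons
Total = (n-1) + (n-2) + ... + 1 + 0 = n*(n-1)/2
= 285*284/2 = 40470


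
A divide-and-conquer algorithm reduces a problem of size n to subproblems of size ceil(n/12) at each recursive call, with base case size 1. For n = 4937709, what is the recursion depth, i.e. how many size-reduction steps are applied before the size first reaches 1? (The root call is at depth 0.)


Each step divides the size by 12 (rounding up); after k steps the size is ceil(n/12^k), which equals 1 exactly when 12^k >= n.
So the depth is the smallest k with 12^k >= 4937709, i.e. ceil(log_12(4937709)).
12^6 = 2985984 < 4937709 <= 35831808 = 12^7
Recursion depth = 7


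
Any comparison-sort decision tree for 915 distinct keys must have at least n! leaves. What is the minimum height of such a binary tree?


A binary decision tree of height h has at most 2^h leaves and needs at least n! of them, so h >= ceil(log2(n!)).
915! is far too large to multiply out, so use Stirling's series:
  ln(n!) ~ n ln n - n + (1/2) ln(2 pi n) + 1/(12n)  (error below 1/(360 n^3), negligible here)
  ln(915) = 6.8189241
  n ln n = 915 * 6.8189241 = 6239.3156
  (1/2) ln(2 pi * 915) = (1/2) ln(5749.1146) = 4.3284
  1/(12*915) = 0.0001
  ln(915!) ~ 6239.3156 - 915 + 4.3284 + 0.0001 = 5328.6441
Convert to base 2: log2(915!) = 5328.6441 / ln 2 = 5328.6441 / 0.69314718 = 7687.6084
ceil(7687.6084) = 7688


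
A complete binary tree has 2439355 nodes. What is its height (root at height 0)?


In a complete binary tree, level k holds nodes 2^k .. 2^(k+1)-1 (1-indexed).
Height = floor(log2(n)) = floor(log2(2439355)) = 21
Check: 2^21 = 2097152 <= 2439355 < 4194304 = 2^22


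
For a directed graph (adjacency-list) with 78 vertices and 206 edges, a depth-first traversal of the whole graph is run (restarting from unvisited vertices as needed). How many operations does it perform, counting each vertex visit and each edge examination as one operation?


A full DFS traversal visits each vertex once and examines each edge once.
V = 78
E = 206
Sum = 78 + 206 = 284


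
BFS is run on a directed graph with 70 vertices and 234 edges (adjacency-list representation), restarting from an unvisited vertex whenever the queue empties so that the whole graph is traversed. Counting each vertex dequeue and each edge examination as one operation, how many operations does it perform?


A full BFS traversal dequeues each vertex exactly once and examines each directed edge exactly once.
V = 70 (vertex processing cost)
E = 234 (edge examination cost)
Total operations proportional to V + E = 70 + 234 = 304


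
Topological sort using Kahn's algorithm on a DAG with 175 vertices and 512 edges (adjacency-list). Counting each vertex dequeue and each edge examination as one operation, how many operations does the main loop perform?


Kahn's algorithm:
  1. Compute in-degrees: O(V + E)
  2. Process queue: each vertex dequeued once (O(V))
     each edge examined once (O(E))
Total = V + E = 175 + 512 = 687


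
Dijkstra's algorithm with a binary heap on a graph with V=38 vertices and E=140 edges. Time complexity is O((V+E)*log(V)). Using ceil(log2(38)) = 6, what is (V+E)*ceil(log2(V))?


Dijkstra with a binary heap: each vertex is extracted once, each edge may relax once.
Each heap operation costs O(log V).
V + E = 38 + 140 = 178
ceil(log2(38)) = 6 (since 2^5 = 32 < 38 <= 64 = 2^6)
Total heap work = (V+E) * ceil(log2(V)) = 178 * 6 = 1068


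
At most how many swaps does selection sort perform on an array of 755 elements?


Each of the 754 passes places one element in its final position.
Pass 1: swap minimum into position 0
Pass 2: swap minimum of remaining into position 1
...
Pass 754: last two elements, one swap
Maximum swaps = 755 - 1 = 754


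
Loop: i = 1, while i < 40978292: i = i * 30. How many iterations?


i multiplies by 30 each step:
i = 1 -> 30 -> 900 -> 27000 -> 810000 -> 24300000 -> 729000000 (stop)
Iterations = ceil(log_30(40978292)) = 6


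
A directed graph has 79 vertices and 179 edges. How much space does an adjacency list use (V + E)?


Adjacency list: one list head per vertex + one entry per edge
Vertex heads: 79
Edge entries: 179
Total = 79 + 179 = 258


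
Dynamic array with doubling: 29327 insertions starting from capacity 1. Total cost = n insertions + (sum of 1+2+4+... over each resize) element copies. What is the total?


n = 29327
Insertion costs: 29327
Resizes copy 1, 2, 4, ... up to the largest power of 2 that is <= n-1 = 29326, i.e. 16384.
Copy costs = 1 + 2 + 4 + 8 + 16 + 32 + 64 + 128 + 256 + 512 + 1024 + 2048 + 4096 + 8192 + 16384 = 32767
Total = 29327 + 32767 = 62094


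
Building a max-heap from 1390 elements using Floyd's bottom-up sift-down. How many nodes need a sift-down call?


In a heap of 1390 elements (0-indexed array):
  Last element index: 1389
  Parent of last element: floor((1389 - 1) / 2) = 694
  Internal nodes: indices 0 to 694
  Count = floor(1390/2) = 695


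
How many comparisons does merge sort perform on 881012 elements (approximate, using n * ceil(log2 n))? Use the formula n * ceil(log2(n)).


Recursion depth: ceil(log2(881012)) = 20
Each recursion level merges n = 881012 elements
Total = 881012 * 20 = 17620240


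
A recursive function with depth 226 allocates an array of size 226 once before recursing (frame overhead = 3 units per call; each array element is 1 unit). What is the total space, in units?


Array allocation: 226 units (allocated once)
Stack frames: 226 deep * 3 per frame = 678 units
Total = 226 + 678 = 904


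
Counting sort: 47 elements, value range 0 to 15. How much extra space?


n = 47 (output array)
k = 16 (count array for 16 distinct values)
Extra space = 47 + 16 = 63


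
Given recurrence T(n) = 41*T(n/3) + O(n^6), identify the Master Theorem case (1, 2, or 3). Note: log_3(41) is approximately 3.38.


Master Theorem parameters: a=41, b=3, c=6
log_b(a) = 3.38
Compare b^c with a: 3^6 = 729 > 41, so c > log_b(a).
Comparing c=6 vs log_b(a)=3.38:
6 > 3.38 => Case 3
Result: T(n) = O(n^6)
Master Theorem case = 3


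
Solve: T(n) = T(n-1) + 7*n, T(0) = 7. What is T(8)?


Expanding the recurrence:
T(8) = T(7) + 7*8
       = T(6) + 7*7 + 7*8
       ...
       = T(0) + 7*(1 + 2 + ... + 8)
       = 7 + 7 * 8*9/2
       = 7 + 7 * 36
       = 7 + 252 = 259


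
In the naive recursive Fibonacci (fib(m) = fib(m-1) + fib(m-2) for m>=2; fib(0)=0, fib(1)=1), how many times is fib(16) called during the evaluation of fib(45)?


Let N(m) = number of times fib(m) is called while evaluating fib(45).
N(45) = 1 (the initial call).
N(44) = 1 (only fib(45) calls it).
For 1 <= m <= 43: fib(m) is called by fib(m+1) and fib(m+2), so
  N(m) = N(m+1) + N(m+2).
fib(0) is called only by fib(2), so N(0) = N(2).
Walk down from m=45:
  N(45)=1, N(44)=1, N(43)=2, N(42)=3, N(41)=5, N(40)=8, N(39)=13, N(38)=21, N(37)=34, N(36)=55, N(35)=89, N(34)=144, N(33)=233, N(32)=377, N(31)=610, N(30)=987, N(29)=1597, N(28)=2584, N(27)=4181, N(26)=6765, N(25)=10946, N(24)=17711, N(23)=28657, N(22)=46368, N(21)=75025, N(20)=121393, N(19)=196418, N(18)=317811, N(17)=514229, N(16)=832040
N(16) = 832040


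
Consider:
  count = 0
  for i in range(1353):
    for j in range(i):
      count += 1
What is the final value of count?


For each i, the inner loop runs i times:
  i=0: inner runs 0 times
  i=1: inner runs 1 time
  i=2: inner runs 2 times
  i=3: inner runs 3 times
  i=4: inner runs 4 times
  i=5: inner runs 5 times
  i=6: inner runs 6 times
  i=7: inner runs 7 times
  ...
Total = 0 + 1 + 2 + ... + 1352 = 1353*(1353-1)/2 = 914628


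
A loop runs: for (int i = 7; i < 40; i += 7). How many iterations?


Loop starts at i = 7, increments by 7, stops when i >= 40.
Number of iterations = ceil((40 - 7) / 7)
= ceil(33 / 7)
= 5


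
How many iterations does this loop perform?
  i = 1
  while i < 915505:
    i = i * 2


The loop variable doubles each iteration:
i = 1 -> 2 -> 4 -> 8 -> 16 -> 32 -> 64 -> 128 -> 256 -> 512 -> 1024 -> 2048 -> 4096 -> 8192 -> 16384 -> 32768 -> 65536 -> 131072 -> 262144 -> 524288 -> 1048576 (stop, 1048576 >= 915505)
Number of doublings = ceil(log2(915505)) = 20


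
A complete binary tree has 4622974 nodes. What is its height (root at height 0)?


In a complete binary tree, level k holds nodes 2^k .. 2^(k+1)-1 (1-indexed).
Height = floor(log2(n)) = floor(log2(4622974)) = 22
Check: 2^22 = 4194304 <= 4622974 < 8388608 = 2^23


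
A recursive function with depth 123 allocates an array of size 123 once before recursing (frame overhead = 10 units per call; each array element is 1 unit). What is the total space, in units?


Array allocation: 123 units (allocated once)
Stack frames: 123 deep * 10 per frame = 1230 units
Total = 123 + 1230 = 1353


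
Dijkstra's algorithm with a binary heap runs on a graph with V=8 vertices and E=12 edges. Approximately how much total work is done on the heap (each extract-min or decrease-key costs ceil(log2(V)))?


Dijkstra with a binary heap: each vertex is extracted once, each edge may relax once.
Each heap operation costs O(log V).
V + E = 8 + 12 = 20
ceil(log2(8)) = 3 (since 2^2 = 4 < 8 <= 8 = 2^3)
Total heap work = (V+E) * ceil(log2(V)) = 20 * 3 = 60


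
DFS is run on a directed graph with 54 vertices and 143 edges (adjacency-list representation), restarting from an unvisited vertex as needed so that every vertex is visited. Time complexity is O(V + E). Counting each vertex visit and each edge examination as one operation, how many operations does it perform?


A full DFS traversal processes each vertex exactly once (push/pop on stack).
Each directed edge is examined once.
V = 54, E = 143
V + E = 197


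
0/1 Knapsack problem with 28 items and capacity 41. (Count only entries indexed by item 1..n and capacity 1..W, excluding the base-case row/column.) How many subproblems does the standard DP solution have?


The DP table is indexed by (item, capacity).
Rows: 28 items
Columns: 41 capacity values (1 to W)
Total subproblems = 28 * 41 = 1148


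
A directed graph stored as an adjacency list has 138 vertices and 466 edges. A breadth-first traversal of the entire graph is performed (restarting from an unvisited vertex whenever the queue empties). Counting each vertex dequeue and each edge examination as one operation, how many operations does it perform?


A full BFS traversal dequeues each vertex once and examines each edge once.
Vertex visits: 138
Edge visits: 466
V + E = 138 + 466 = 604


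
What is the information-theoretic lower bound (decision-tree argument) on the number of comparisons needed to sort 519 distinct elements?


A binary decision tree of height h has at most 2^h leaves and needs at least n! of them, so h >= ceil(log2(n!)).
519! is far too large to multiply out, so use Stirling's series:
  ln(n!) ~ n ln n - n + (1/2) ln(2 pi n) + 1/(12n)  (error below 1/(360 n^3), negligible here)
  ln(519) = 6.2519039
  n ln n = 519 * 6.2519039 = 3244.7381
  (1/2) ln(2 pi * 519) = (1/2) ln(3260.9732) = 4.0449
  1/(12*519) = 0.0002
  ln(519!) ~ 3244.7381 - 519 + 4.0449 + 0.0002 = 2729.7832
Convert to base 2: log2(519!) = 2729.7832 / ln 2 = 2729.7832 / 0.69314718 = 3938.2447
ceil(3938.2447) = 3939


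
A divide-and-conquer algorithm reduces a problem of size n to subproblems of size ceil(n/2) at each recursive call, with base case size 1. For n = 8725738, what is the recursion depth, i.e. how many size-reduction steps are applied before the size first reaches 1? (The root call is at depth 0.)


Each step divides the size by 2 (rounding up); after k steps the size is ceil(n/2^k), which equals 1 exactly when 2^k >= n.
So the depth is the smallest k with 2^k >= 8725738, i.e. ceil(log_2(8725738)).
2^23 = 8388608 < 8725738 <= 16777216 = 2^24
Recursion depth = 24


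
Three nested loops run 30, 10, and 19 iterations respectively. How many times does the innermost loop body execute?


Loop 1 (outermost): 30 iterations
Loop 2 (middle): 10 iterations per outer
Loop 3 (innermost): 19 iterations per middle
Total = 30 * 10 * 19 = 5700


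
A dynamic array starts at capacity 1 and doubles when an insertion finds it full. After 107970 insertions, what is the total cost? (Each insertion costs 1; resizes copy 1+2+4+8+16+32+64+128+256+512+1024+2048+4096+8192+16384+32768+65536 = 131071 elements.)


Insertion cost: 107970 (one per element)
Resizes occur just before inserting elements 2, 3, 5, 9, ...
Elements copied at each resize: 1 + 2 + 4 + 8 + 16 + 32 + 64 + 128 + 256 + 512 + 1024 + 2048 + 4096 + 8192 + 16384 + 32768 + 65536
Sum of copies = 131071 (geometric series: 2^k - 1)
Total = 107970 + 131071 = 239041


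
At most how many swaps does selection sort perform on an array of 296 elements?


Each of the 295 passes places one element in its final position.
Pass 1: swap minimum into position 0
Pass 2: swap minimum of remaining into position 1
...
Pass 295: last two elements, one swap
Maximum swaps = 296 - 1 = 295


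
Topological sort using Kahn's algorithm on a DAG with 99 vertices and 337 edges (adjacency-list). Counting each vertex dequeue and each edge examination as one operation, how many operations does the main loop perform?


Kahn's algorithm:
  1. Compute in-degrees: O(V + E)
  2. Process queue: each vertex dequeued once (O(V))
     each edge examined once (O(E))
Total = V + E = 99 + 337 = 436


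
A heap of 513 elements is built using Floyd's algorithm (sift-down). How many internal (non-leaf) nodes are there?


Leaf nodes occupy roughly half the array.
Sift-down is called for each internal node, starting from the last one.
Internal nodes = floor(n/2) = floor(513/2) = 256


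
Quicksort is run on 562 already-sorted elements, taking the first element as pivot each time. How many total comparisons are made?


Sum of comparisons per partition:
561 + 560 + ... + 1 + 0
= 562 * (562 - 1) / 2
= 562 * 561 / 2
= 157641


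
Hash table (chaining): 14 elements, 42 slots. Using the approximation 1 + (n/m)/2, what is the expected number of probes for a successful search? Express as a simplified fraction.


Computing expected probes:
alpha = 14/42
= 1 + alpha/2
= 1 + 14/(2*42)
= (2*42 + 14) / (2*42)
= 98/84 = 7/6


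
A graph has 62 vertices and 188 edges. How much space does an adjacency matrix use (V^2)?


Adjacency matrix: V x V grid of entries
Space = V^2 = 62^2 = 62 * 62 = 3844


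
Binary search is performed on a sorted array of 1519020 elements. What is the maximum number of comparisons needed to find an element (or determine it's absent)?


Binary search halves the search space each comparison:
  Step 1: search space = 1519020 -> 759510
  Step 2: search space = 759510 -> 379755
  Step 3: search space = 379755 -> 189877
  Step 4: search space = 189877 -> 94938
  Step 5: search space = 94938 -> 47469
  Step 6: search space = 47469 -> 23734
  Step 7: search space = 23734 -> 11867
  Step 8: search space = 11867 -> 5933
  Step 9: search space = 5933 -> 2966
  Step 10: search space = 2966 -> 1483
  Step 11: search space = 1483 -> 741
  Step 12: search space = 741 -> 370
  Step 13: search space = 370 -> 185
  Step 14: search space = 185 -> 92
  Step 15: search space = 92 -> 46
  Step 16: search space = 46 -> 23
  Step 17: search space = 23 -> 11
  Step 18: search space = 11 -> 5
  Step 19: search space = 5 -> 2
  Step 20: search space = 2 -> 1
  Step 21: search space = 1 (final check)
Maximum comparisons = floor(log2(1519020)) + 1 = 20 + 1 = 21


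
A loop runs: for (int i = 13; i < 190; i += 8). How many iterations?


Loop starts at i = 13, increments by 8, stops when i >= 190.
Number of iterations = ceil((190 - 13) / 8)
= ceil(177 / 8)
= 23


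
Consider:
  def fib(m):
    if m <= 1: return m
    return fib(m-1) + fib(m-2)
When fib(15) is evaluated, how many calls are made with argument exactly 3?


Let N(m) = number of times fib(m) is called while evaluating fib(15).
N(15) = 1 (the initial call).
N(14) = 1 (only fib(15) calls it).
For 1 <= m <= 13: fib(m) is called by fib(m+1) and fib(m+2), so
  N(m) = N(m+1) + N(m+2).
fib(0) is called only by fib(2), so N(0) = N(2).
Walk down from m=15:
  N(15)=1, N(14)=1, N(13)=2, N(12)=3, N(11)=5, N(10)=8, N(9)=13, N(8)=21, N(7)=34, N(6)=55, N(5)=89, N(4)=144, N(3)=233
N(3) = 233


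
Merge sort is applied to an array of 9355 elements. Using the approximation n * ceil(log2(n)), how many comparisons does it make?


Merge sort divides the array into halves recursively.
Number of levels = ceil(log2(9355)) = 14
At each level, approximately n = 9355 comparisons are needed for merging.
Total comparisons ~ n * ceil(log2(n)) = 9355 * 14 = 130970


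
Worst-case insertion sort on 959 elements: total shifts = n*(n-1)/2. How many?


Sum of shifts = 1 + 2 + 3 + ... + 958
= 959 * 958 / 2
= 918722 / 2
= 459361


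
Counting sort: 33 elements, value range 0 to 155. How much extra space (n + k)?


n = 33 (output array)
k = 156 (count array for 156 distinct values)
Extra space = 33 + 156 = 189


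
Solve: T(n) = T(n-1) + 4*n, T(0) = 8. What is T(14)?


Expanding the recurrence:
T(14) = T(13) + 4*14
       = T(12) + 4*13 + 4*14
       ...
       = T(0) + 4*(1 + 2 + ... + 14)
       = 8 + 4 * 14*15/2
       = 8 + 4 * 105
       = 8 + 420 = 428


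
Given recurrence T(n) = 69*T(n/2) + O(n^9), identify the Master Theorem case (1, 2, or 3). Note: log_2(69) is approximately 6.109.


Master Theorem parameters: a=69, b=2, c=9
log_b(a) = 6.109
Compare b^c with a: 2^9 = 512 > 69, so c > log_b(a).
Comparing c=9 vs log_b(a)=6.109:
9 > 6.109 => Case 3
Result: T(n) = O(n^9)
Master Theorem case = 3


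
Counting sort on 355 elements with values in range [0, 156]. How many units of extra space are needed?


Output array size: 355 (to store sorted result)
Count array size: 157 (one slot per possible value, range 0 to 156)
Total extra space = 355 + 157 = 512


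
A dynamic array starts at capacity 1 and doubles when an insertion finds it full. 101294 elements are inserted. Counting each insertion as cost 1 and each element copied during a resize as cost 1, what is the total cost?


n = 101294
Insertion costs: 101294
Resizes copy 1, 2, 4, ... up to the largest power of 2 that is <= n-1 = 101293, i.e. 65536.
Copy costs = 1 + 2 + 4 + 8 + 16 + 32 + 64 + 128 + 256 + 512 + 1024 + 2048 + 4096 + 8192 + 16384 + 32768 + 65536 = 131071
Total = 101294 + 131071 = 232365


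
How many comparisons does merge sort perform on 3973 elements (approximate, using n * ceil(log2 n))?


Recursion depth: ceil(log2(3973)) = 12
Each recursion level merges n = 3973 elements
Total = 3973 * 12 = 47676


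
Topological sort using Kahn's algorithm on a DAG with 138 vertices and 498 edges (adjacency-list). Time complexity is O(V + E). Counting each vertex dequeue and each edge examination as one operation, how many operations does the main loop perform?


Kahn's algorithm:
  1. Compute in-degrees: O(V + E)
  2. Process queue: each vertex dequeued once (O(V))
     each edge examined once (O(E))
Total = V + E = 138 + 498 = 636


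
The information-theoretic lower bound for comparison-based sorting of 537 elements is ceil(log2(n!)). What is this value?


A binary decision tree of height h has at most 2^h leaves and needs at least n! of them, so h >= ceil(log2(n!)).
537! is far too large to multiply out, so use Stirling's series:
  ln(n!) ~ n ln n - n + (1/2) ln(2 pi n) + 1/(12n)  (error below 1/(360 n^3), negligible here)
  ln(537) = 6.2859981
  n ln n = 537 * 6.2859981 = 3375.5810
  (1/2) ln(2 pi * 537) = (1/2) ln(3374.0705) = 4.0619
  1/(12*537) = 0.0002
  ln(537!) ~ 3375.5810 - 537 + 4.0619 + 0.0002 = 2842.6431
Convert to base 2: log2(537!) = 2842.6431 / ln 2 = 2842.6431 / 0.69314718 = 4101.0671
ceil(4101.0671) = 4102


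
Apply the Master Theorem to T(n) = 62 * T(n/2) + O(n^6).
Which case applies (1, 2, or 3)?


The Master Theorem: T(n) = a*T(n/b) + O(n^c)
  a = 62, b = 2, c = 6
log_b(a) = log_2(62) ~ 5.954
Compare b^c with a: 2^6 = 64 > 62, so c > log_b(a).
Since c > log_b(a), Case 3 applies.
T(n) = O(n^6)
Master Theorem case = 3


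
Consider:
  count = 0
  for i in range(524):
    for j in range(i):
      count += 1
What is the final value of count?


For each i, the inner loop runs i times:
  i=0: inner runs 0 times
  i=1: inner runs 1 time
  i=2: inner runs 2 times
  i=3: inner runs 3 times
  i=4: inner runs 4 times
  i=5: inner runs 5 times
  i=6: inner runs 6 times
  i=7: inner runs 7 times
  ...
Total = 0 + 1 + 2 + ... + 523 = 524*(524-1)/2 = 137026


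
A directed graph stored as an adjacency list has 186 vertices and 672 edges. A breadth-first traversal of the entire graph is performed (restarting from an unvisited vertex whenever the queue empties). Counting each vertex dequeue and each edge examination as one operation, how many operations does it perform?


A full BFS traversal dequeues each vertex once and examines each edge once.
Vertex visits: 186
Edge visits: 672
V + E = 186 + 672 = 858


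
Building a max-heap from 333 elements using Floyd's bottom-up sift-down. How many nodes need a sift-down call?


In a heap of 333 elements (0-indexed array):
  Last element index: 332
  Parent of last element: floor((332 - 1) / 2) = 165
  Internal nodes: indices 0 to 165
  Count = floor(333/2) = 166


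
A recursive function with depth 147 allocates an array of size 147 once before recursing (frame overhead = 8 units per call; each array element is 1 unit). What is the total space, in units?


Array allocation: 147 units (allocated once)
Stack frames: 147 deep * 8 per frame = 1176 units
Total = 147 + 1176 = 1323


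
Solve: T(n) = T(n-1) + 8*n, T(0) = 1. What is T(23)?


Expanding the recurrence:
T(23) = T(22) + 8*23
       = T(21) + 8*22 + 8*23
       ...
       = T(0) + 8*(1 + 2 + ... + 23)
       = 1 + 8 * 23*24/2
       = 1 + 8 * 276
       = 1 + 2208 = 2209


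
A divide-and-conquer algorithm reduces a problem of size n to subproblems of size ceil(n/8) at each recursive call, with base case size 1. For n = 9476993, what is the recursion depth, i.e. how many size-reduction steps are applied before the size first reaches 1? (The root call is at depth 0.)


Each step divides the size by 8 (rounding up); after k steps the size is ceil(n/8^k), which equals 1 exactly when 8^k >= n.
So the depth is the smallest k with 8^k >= 9476993, i.e. ceil(log_8(9476993)).
8^7 = 2097152 < 9476993 <= 16777216 = 8^8
Recursion depth = 8


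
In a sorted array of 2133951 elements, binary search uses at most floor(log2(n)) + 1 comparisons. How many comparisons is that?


Halving sequence: 2133951 -> 1066975 -> 533487 -> 266743 -> 133371 -> 66685 -> 33342 -> 16671 -> 8335 -> 4167 -> 2083 -> 1041 -> 520 -> 260 -> 130 -> 65 -> 32 -> 16 -> 8 -> 4 -> 2 -> 1
Number of halvings = 21
Max comparisons = 21 + 1 = 22


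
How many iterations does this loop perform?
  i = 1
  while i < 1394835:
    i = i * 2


The loop variable doubles each iteration:
i = 1 -> 2 -> 4 -> 8 -> 16 -> 32 -> 64 -> 128 -> 256 -> 512 -> 1024 -> 2048 -> 4096 -> 8192 -> 16384 -> 32768 -> 65536 -> 131072 -> 262144 -> 524288 -> 1048576 -> 2097152 (stop, 2097152 >= 1394835)
Number of doublings = ceil(log2(1394835)) = 21


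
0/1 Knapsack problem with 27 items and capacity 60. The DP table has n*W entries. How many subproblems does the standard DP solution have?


The DP table is indexed by (item, capacity).
Rows: 27 items
Columns: 60 capacity values (1 to W)
Total subproblems = 27 * 60 = 1620


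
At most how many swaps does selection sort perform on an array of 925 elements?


Each of the 924 passes places one element in its final position.
Pass 1: swap minimum into position 0
Pass 2: swap minimum of remaining into position 1
...
Pass 924: last two elements, one swap
Maximum swaps = 925 - 1 = 924


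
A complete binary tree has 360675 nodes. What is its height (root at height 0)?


In a complete binary tree, level k holds nodes 2^k .. 2^(k+1)-1 (1-indexed).
Height = floor(log2(n)) = floor(log2(360675)) = 18
Check: 2^18 = 262144 <= 360675 < 524288 = 2^19


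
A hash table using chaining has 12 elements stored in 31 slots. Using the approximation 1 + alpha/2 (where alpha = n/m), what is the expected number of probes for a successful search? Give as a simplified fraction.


Load factor alpha = n/m = 12/31
Expected probes = 1 + alpha/2 = 1 + 12/(2*31)
= 1 + 12/62
= 62/62 + 12/62
= 74/62
Simplify: 37/31


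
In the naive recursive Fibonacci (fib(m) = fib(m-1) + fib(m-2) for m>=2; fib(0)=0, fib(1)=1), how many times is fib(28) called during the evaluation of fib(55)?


Let N(m) = number of times fib(m) is called while evaluating fib(55).
N(55) = 1 (the initial call).
N(54) = 1 (only fib(55) calls it).
For 1 <= m <= 53: fib(m) is called by fib(m+1) and fib(m+2), so
  N(m) = N(m+1) + N(m+2).
fib(0) is called only by fib(2), so N(0) = N(2).
Walk down from m=55:
  N(55)=1, N(54)=1, N(53)=2, N(52)=3, N(51)=5, N(50)=8, N(49)=13, N(48)=21, N(47)=34, N(46)=55, N(45)=89, N(44)=144, N(43)=233, N(42)=377, N(41)=610, N(40)=987, N(39)=1597, N(38)=2584, N(37)=4181, N(36)=6765, N(35)=10946, N(34)=17711, N(33)=28657, N(32)=46368, N(31)=75025, N(30)=121393, N(29)=196418, N(28)=317811
N(28) = 317811


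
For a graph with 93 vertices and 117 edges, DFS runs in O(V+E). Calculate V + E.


A full DFS traversal visits each vertex once and examines each edge once.
V = 93
E = 117
Sum = 93 + 117 = 210


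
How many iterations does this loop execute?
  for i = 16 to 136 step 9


The loop variable i takes values starting at 16 and increments by 9 each iteration.
Sequence: i = 16, 25, 34, 43, 52, 61, 70, 79, 88, ...
The upper bound 136 is inclusive, so the count is floor((last - first) / step) + 1:
floor((136 - 16) / 9) + 1 = floor(120/9) + 1 = 13 + 1 = 14


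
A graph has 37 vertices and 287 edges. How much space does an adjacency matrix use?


Adjacency matrix: V x V grid of entries
Space = V^2 = 37^2 = 37 * 37 = 1369


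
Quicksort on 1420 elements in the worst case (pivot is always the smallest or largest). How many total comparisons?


In the worst case, each partition step picks the worst pivot:
  Partition 1: 1419 comparisons (n-1 elements to compare)
  Partition 2: 1418 comparisons
  Partition 3: 1417 comparisons
  Partition 4: 1416 comparisons
  Partition 5: 1415 comparisons
  ...
  Last partition: 0 comparisons
Total = (n-1) + (n-2) + ... + 1 + 0 = n*(n-1)/2
= 1420*1419/2 = 1007490


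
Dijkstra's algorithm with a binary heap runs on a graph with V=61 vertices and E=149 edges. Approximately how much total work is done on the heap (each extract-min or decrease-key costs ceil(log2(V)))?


Dijkstra with a binary heap: each vertex is extracted once, each edge may relax once.
Each heap operation costs O(log V).
V + E = 61 + 149 = 210
ceil(log2(61)) = 6 (since 2^5 = 32 < 61 <= 64 = 2^6)
Total heap work = (V+E) * ceil(log2(V)) = 210 * 6 = 1260


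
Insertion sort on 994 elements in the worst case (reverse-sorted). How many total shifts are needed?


In the worst case (reverse-sorted), each element shifts past all previous:
  Element 1: 1 shifts
  Element 2: 2 shifts
  Element 3: 3 shifts
  Element 4: 4 shifts
  Element 5: 5 shifts
  ...
  Element 993: 993 shifts
Total = 1 + 2 + ... + 993
= 994*(994-1)/2 = 493521


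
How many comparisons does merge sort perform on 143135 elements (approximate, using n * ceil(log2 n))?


Recursion depth: ceil(log2(143135)) = 18
Each recursion level merges n = 143135 elements
Total = 143135 * 18 = 2576430


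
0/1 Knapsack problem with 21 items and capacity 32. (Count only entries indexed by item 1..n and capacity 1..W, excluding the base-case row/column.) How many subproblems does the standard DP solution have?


The DP table is indexed by (item, capacity).
Rows: 21 items
Columns: 32 capacity values (1 to W)
Total subproblems = 21 * 32 = 672


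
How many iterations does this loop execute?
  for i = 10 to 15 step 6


The loop variable i takes values starting at 10 and increments by 6 each iteration.
Sequence: i = 10
The upper bound 15 is inclusive, so the count is floor((last - first) / step) + 1:
floor((15 - 10) / 6) + 1 = floor(5/6) + 1 = 0 + 1 = 1


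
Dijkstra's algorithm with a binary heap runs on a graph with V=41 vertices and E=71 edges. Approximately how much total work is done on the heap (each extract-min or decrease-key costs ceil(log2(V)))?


Dijkstra with a binary heap: each vertex is extracted once, each edge may relax once.
Each heap operation costs O(log V).
V + E = 41 + 71 = 112
ceil(log2(41)) = 6 (since 2^5 = 32 < 41 <= 64 = 2^6)
Total heap work = (V+E) * ceil(log2(V)) = 112 * 6 = 672


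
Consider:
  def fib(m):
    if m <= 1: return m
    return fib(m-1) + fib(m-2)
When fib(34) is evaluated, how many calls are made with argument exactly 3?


Let N(m) = number of times fib(m) is called while evaluating fib(34).
N(34) = 1 (the initial call).
N(33) = 1 (only fib(34) calls it).
For 1 <= m <= 32: fib(m) is called by fib(m+1) and fib(m+2), so
  N(m) = N(m+1) + N(m+2).
fib(0) is called only by fib(2), so N(0) = N(2).
Walk down from m=34:
  N(34)=1, N(33)=1, N(32)=2, N(31)=3, N(30)=5, N(29)=8, N(28)=13, N(27)=21, N(26)=34, N(25)=55, N(24)=89, N(23)=144, N(22)=233, N(21)=377, N(20)=610, N(19)=987, N(18)=1597, N(17)=2584, N(16)=4181, N(15)=6765, N(14)=10946, N(13)=17711, N(12)=28657, N(11)=46368, N(10)=75025, N(9)=121393, N(8)=196418, N(7)=317811, N(6)=514229, N(5)=832040, N(4)=1346269, N(3)=2178309
N(3) = 2178309


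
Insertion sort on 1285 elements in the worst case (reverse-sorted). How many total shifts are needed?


In the worst case (reverse-sorted), each element shifts past all previous:
  Element 1: 1 shifts
  Element 2: 2 shifts
  Element 3: 3 shifts
  Element 4: 4 shifts
  Element 5: 5 shifts
  ...
  Element 1284: 1284 shifts
Total = 1 + 2 + ... + 1284
= 1285*(1285-1)/2 = 824970


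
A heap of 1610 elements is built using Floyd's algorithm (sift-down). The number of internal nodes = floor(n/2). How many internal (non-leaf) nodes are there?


Leaf nodes occupy roughly half the array.
Sift-down is called for each internal node, starting from the last one.
Internal nodes = floor(n/2) = floor(1610/2) = 805


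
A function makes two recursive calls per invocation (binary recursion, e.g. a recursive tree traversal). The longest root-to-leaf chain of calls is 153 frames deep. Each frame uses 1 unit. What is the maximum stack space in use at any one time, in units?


Binary recursion: the two calls run one after the other, so only one root-to-leaf chain of frames is on the stack at a time.
Maximum depth (longest chain) = 153 frames
Each frame = 1 unit
Max stack space = 153 * 1 = 153


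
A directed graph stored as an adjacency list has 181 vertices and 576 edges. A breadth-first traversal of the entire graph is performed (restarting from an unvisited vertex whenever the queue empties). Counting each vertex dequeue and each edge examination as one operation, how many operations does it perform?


A full BFS traversal dequeues each vertex once and examines each edge once.
Vertex visits: 181
Edge visits: 576
V + E = 181 + 576 = 757


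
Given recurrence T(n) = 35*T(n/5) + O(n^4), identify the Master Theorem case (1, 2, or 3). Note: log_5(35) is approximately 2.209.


Master Theorem parameters: a=35, b=5, c=4
log_b(a) = 2.209
Compare b^c with a: 5^4 = 625 > 35, so c > log_b(a).
Comparing c=4 vs log_b(a)=2.209:
4 > 2.209 => Case 3
Result: T(n) = O(n^4)
Master Theorem case = 3


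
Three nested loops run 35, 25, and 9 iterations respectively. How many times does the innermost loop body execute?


Loop 1 (outermost): 35 iterations
Loop 2 (middle): 25 iterations per outer
Loop 3 (innermost): 9 iterations per middle
Total = 35 * 25 * 9 = 7875


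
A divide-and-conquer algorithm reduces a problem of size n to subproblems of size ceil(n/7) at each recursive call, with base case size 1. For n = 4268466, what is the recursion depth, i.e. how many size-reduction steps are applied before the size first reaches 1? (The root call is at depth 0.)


Each step divides the size by 7 (rounding up); after k steps the size is ceil(n/7^k), which equals 1 exactly when 7^k >= n.
So the depth is the smallest k with 7^k >= 4268466, i.e. ceil(log_7(4268466)).
7^7 = 823543 < 4268466 <= 5764801 = 7^8
Recursion depth = 8
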